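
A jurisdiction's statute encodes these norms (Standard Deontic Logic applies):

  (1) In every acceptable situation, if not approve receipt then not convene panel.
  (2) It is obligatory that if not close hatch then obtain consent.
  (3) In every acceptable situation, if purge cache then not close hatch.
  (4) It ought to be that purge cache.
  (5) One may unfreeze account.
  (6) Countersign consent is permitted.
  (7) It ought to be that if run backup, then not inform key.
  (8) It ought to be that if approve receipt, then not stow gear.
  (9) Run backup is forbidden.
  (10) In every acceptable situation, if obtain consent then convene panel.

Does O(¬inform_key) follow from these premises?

No

Premise 7 is O(run_backup → ¬inform_key), but O(run_backup) is not derivable from the premises, so it does not yield O(¬inform_key).
No other premise forces O(¬inform_key). An ideal world satisfying every premise can still have ¬inform_key false, so O(¬inform_key) is not derivable.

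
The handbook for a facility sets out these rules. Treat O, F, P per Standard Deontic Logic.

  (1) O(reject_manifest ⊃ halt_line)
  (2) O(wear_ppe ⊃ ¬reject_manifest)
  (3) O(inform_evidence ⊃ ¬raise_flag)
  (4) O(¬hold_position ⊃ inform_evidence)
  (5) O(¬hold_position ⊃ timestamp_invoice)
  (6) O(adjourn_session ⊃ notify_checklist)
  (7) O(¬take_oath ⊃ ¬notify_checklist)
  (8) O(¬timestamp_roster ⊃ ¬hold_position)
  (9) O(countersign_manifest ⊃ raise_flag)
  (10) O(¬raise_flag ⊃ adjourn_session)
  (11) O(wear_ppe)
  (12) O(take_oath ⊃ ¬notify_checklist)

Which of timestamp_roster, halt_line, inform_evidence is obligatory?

Premises 12 and 7 are O(take_oath ⊃ ¬notify_checklist) and O(¬take_oath ⊃ ¬notify_checklist); every ideal world satisfies take_oath or ¬take_oath, so in either case ¬notify_checklist holds — hence O(¬notify_checklist).
Premise 6, O(adjourn_session ⊃ notify_checklist), contraposes to O(¬notify_checklist ⊃ ¬adjourn_session); with O(¬notify_checklist) we get O(¬adjourn_session).
The contrapositive of premise 10 (O(¬raise_flag ⊃ adjourn_session)) is O(¬adjourn_session ⊃ raise_flag), and O(¬adjourn_session) is already established, so O(raise_flag).
Premise 3 is O(inform_evidence ⊃ ¬raise_flag); contrapositively O(raise_flag ⊃ ¬inform_evidence). Since O(raise_flag) holds, K gives O(¬inform_evidence).
The contrapositive of premise 4 (O(¬hold_position ⊃ inform_evidence)) is O(¬inform_evidence ⊃ hold_position), and O(¬inform_evidence) is already established, so O(hold_position).
The contrapositive of premise 8 (O(¬timestamp_roster ⊃ ¬hold_position)) is O(hold_position ⊃ timestamp_roster), and O(hold_position) is already established, so O(timestamp_roster).
So O(timestamp_roster) holds — timestamp_roster is obligatory. None of the other listed options is made obligatory by any chain of premises.

timestamp_roster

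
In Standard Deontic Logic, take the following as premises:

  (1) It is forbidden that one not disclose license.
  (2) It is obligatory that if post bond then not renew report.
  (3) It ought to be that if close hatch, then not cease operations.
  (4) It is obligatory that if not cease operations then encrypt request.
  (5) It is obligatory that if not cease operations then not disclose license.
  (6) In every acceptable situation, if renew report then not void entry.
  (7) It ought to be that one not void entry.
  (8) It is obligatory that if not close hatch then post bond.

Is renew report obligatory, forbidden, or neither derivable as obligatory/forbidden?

Forbidden

Premise 1, F(¬disclose_license), is equivalent to O(disclose_license).
Premise 5, O(¬cease_operations → ¬disclose_license), contraposes to O(disclose_license → cease_operations); with O(disclose_license) we get O(cease_operations).
Premise 3 is O(close_hatch → ¬cease_operations); contrapositively O(cease_operations → ¬close_hatch). Since O(cease_operations) holds, K gives O(¬close_hatch).
From O(¬close_hatch) and premise 8, O(¬close_hatch → post_bond), we obtain O(post_bond).
From O(post_bond) and premise 2, O(post_bond → ¬renew_report), we obtain O(¬renew_report).
Premises 4, 6, 7 do not contribute to this derivation.
Thus O(¬renew_report), which is F(renew_report): renew_report is forbidden.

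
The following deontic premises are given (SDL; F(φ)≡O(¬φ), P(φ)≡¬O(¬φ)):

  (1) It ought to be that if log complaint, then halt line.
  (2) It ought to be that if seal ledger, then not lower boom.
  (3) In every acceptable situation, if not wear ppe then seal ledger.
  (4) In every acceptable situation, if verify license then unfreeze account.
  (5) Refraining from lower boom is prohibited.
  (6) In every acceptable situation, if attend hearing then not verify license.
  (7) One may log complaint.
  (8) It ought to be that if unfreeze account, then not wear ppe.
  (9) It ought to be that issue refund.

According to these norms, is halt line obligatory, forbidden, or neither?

Neither

Premise 1 is O(log_complaint → halt_line), but O(log_complaint) is not derivable from the premises (the permission P(log_complaint) asserts only ¬O(¬log_complaint), not O(log_complaint)), so it does not yield O(halt_line).
No premise or chain of K-axiom applications forces O(halt_line), and none forces O(¬halt_line). So halt_line is neither obligatory nor forbidden under these norms.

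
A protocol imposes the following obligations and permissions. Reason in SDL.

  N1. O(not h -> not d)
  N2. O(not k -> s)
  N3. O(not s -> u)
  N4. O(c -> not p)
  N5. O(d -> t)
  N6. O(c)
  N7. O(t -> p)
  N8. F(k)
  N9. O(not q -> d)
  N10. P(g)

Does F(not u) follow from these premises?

No

Premise 3 is O(not s -> u), but O(not s) is not derivable from the premises, so it does not yield O(u).
No other premise forces O(u). An ideal world satisfying every premise can still have not u true, so F(not u) is not derivable.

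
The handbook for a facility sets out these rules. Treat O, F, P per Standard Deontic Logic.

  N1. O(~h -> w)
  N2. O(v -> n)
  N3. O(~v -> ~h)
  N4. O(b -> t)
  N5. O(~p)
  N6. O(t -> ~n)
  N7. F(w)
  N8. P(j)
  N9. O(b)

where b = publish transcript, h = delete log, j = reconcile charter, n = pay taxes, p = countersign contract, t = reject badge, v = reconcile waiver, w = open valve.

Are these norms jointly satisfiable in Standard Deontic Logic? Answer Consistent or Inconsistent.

Premise 7 is F(w), i.e. O(~w).
The contrapositive of premise 1 (O(~h -> w)) is O(~w -> h), and O(~w) is already established, so O(h).
Premise 3, O(~v -> ~h), contraposes to O(h -> v); with O(h) we get O(v).
With premise 2, O(v -> n), the K-axiom yields O(n).
The contrapositive of premise 6 (O(t -> ~n)) is O(n -> ~t), and O(n) is already established, so O(~t).
Premise 4 is O(b -> t); contrapositively O(~t -> ~b). Since O(~t) holds, K gives O(~b).
But premise 9 directly asserts O(b).
We now have both O(~b) and O(b) — b is simultaneously obligatory and forbidden, violating the D-axiom.

Inconsistent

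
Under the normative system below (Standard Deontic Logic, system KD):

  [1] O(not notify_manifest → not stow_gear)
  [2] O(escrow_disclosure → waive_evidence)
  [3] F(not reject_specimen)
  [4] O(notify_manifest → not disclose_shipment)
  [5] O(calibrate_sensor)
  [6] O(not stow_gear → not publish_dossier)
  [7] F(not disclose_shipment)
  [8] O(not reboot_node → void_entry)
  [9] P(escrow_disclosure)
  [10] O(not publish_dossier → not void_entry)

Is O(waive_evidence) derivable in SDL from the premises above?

Premise 2 is O(escrow_disclosure → waive_evidence), but O(escrow_disclosure) is not derivable from the premises (the permission P(escrow_disclosure) asserts only not O(not escrow_disclosure), not O(escrow_disclosure)), so it does not yield O(waive_evidence).
No other premise forces O(waive_evidence). An ideal world satisfying every premise can still have waive_evidence false, so O(waive_evidence) is not derivable.

No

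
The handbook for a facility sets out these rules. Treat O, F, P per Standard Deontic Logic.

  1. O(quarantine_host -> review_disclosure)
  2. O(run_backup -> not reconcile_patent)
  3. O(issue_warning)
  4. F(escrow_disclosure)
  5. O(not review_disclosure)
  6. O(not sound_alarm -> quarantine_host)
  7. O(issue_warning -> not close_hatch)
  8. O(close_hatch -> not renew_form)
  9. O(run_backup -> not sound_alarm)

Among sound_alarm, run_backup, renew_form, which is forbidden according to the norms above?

From premise 5 we have O(not review_disclosure).
Premise 1, O(quarantine_host -> review_disclosure), contraposes to O(not review_disclosure -> not quarantine_host); with O(not review_disclosure) we get O(not quarantine_host).
The contrapositive of premise 6 (O(not sound_alarm -> quarantine_host)) is O(not quarantine_host -> sound_alarm), and O(not quarantine_host) is already established, so O(sound_alarm).
Premise 9 is O(run_backup -> not sound_alarm); contrapositively O(sound_alarm -> not run_backup). Since O(sound_alarm) holds, K gives O(not run_backup).
So O(not run_backup) holds, i.e. run_backup is forbidden. None of the other listed options is forbidden under the premises.

run_backup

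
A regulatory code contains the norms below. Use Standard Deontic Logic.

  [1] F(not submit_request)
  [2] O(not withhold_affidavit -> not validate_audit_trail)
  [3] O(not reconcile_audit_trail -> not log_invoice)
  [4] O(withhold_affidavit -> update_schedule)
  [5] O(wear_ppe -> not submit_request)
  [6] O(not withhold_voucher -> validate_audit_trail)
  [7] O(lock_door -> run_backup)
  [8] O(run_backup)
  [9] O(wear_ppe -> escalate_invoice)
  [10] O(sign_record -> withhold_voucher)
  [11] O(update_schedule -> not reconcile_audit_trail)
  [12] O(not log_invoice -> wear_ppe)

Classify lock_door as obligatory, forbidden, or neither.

Neither

Premise 7 is O(lock_door -> run_backup); even if O(run_backup) held, inferring O(lock_door) would be affirming the consequent — invalid.
No premise or chain of K-axiom applications forces O(lock_door), and none forces O(not lock_door). So lock_door is neither obligatory nor forbidden under these norms.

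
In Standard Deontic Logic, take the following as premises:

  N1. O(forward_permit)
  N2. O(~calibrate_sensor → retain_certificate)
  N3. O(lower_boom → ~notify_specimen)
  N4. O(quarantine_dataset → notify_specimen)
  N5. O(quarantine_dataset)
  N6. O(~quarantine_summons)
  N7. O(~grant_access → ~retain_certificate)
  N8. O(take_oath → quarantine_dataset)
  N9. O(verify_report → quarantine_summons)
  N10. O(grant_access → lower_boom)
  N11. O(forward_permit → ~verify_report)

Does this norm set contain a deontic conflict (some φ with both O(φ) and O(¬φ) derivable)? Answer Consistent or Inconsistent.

Consistent

Premise 9 is O(verify_report → quarantine_summons), but O(verify_report) is not derivable from the premises, so it does not yield O(quarantine_summons).
So O(quarantine_summons) is not derivable, and the apparent clash with O(~quarantine_summons) does not arise.
A world satisfying every obligation exists (e.g. calibrate_sensor=true, forward_permit=true, grant_access=false, lower_boom=false, notify_specimen=true, quarantine_dataset=true, quarantine_summons=false, retain_certificate=false, take_oath=false, verify_report=false); no atom is both obligatory and forbidden, so the set is consistent.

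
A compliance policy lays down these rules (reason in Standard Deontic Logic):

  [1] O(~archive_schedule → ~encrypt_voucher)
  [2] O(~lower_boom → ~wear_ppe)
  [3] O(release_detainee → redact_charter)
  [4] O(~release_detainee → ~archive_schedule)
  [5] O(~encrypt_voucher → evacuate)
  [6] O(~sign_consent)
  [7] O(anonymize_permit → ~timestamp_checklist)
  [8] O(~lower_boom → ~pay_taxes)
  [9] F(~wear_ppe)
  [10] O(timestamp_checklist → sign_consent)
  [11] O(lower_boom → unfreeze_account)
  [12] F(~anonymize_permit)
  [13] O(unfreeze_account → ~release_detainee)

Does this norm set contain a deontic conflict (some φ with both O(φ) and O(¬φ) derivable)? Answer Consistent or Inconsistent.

Premise 10 is O(timestamp_checklist → sign_consent), but O(timestamp_checklist) is not derivable from the premises, so it does not yield O(sign_consent).
So O(sign_consent) is not derivable, and the apparent clash with O(~sign_consent) does not arise.
A world satisfying every obligation exists (e.g. anonymize_permit=true, archive_schedule=false, encrypt_voucher=false, evacuate=true, lower_boom=true, pay_taxes=false, redact_charter=false, release_detainee=false, sign_consent=false, timestamp_checklist=false, unfreeze_account=true, wear_ppe=true); no atom is both obligatory and forbidden, so the set is consistent.

Consistent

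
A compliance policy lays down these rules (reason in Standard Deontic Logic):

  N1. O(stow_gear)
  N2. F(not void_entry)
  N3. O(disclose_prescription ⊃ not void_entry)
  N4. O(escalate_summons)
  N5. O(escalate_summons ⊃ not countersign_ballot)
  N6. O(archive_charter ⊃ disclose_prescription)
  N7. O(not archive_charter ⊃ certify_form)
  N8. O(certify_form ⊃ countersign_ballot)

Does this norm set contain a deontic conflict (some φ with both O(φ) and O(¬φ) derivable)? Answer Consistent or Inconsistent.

Inconsistent

Premise 4 gives O(escalate_summons).
From O(escalate_summons) and premise 5, O(escalate_summons ⊃ not countersign_ballot), we obtain O(not countersign_ballot).
Premise 8 is O(certify_form ⊃ countersign_ballot); contrapositively O(not countersign_ballot ⊃ not certify_form). Since O(not countersign_ballot) holds, K gives O(not certify_form).
The contrapositive of premise 7 (O(not archive_charter ⊃ certify_form)) is O(not certify_form ⊃ archive_charter), and O(not certify_form) is already established, so O(archive_charter).
From O(archive_charter) and premise 6, O(archive_charter ⊃ disclose_prescription), we obtain O(disclose_prescription).
Applying K to premise 3 (O(disclose_prescription ⊃ not void_entry)) and O(disclose_prescription) yields O(not void_entry).
Yet premise 2 is F(not void_entry), i.e. O(void_entry).
We now have both O(not void_entry) and O(void_entry) — void_entry is simultaneously obligatory and forbidden, violating the D-axiom.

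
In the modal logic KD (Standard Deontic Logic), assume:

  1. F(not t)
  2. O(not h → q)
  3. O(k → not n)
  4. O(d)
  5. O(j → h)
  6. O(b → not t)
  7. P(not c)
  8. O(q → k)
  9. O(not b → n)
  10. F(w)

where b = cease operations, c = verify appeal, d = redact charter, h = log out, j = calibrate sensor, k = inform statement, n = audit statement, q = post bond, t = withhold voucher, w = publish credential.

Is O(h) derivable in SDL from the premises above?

Yes

Premise 1 is F(not t), i.e. O(t).
Premise 6 is O(b → not t); contrapositively O(t → not b). Since O(t) holds, K gives O(not b).
Premise 9 is O(not b → n); since O(not b), deontic closure gives O(n).
The contrapositive of premise 3 (O(k → not n)) is O(n → not k), and O(n) is already established, so O(not k).
The contrapositive of premise 8 (O(q → k)) is O(not k → not q), and O(not k) is already established, so O(not q).
Premise 2 is O(not h → q); contrapositively O(not q → h). Since O(not q) holds, K gives O(h).
Premises 4, 5, 7, 10 do not contribute to this derivation.
So O(h) follows.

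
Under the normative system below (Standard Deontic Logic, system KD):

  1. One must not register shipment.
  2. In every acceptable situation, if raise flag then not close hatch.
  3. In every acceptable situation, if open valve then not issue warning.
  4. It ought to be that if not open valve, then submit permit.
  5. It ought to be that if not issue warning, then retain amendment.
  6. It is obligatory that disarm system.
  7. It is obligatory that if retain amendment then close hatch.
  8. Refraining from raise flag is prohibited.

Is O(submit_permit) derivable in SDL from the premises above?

Yes

Premise 8 is F(¬raise_flag), i.e. O(raise_flag).
From O(raise_flag) and premise 2, O(raise_flag → ¬close_hatch), we obtain O(¬close_hatch).
The contrapositive of premise 7 (O(retain_amendment → close_hatch)) is O(¬close_hatch → ¬retain_amendment), and O(¬close_hatch) is already established, so O(¬retain_amendment).
Premise 5 is O(¬issue_warning → retain_amendment); contrapositively O(¬retain_amendment → issue_warning). Since O(¬retain_amendment) holds, K gives O(issue_warning).
Premise 3 is O(open_valve → ¬issue_warning); contrapositively O(issue_warning → ¬open_valve). Since O(issue_warning) holds, K gives O(¬open_valve).
With premise 4, O(¬open_valve → submit_permit), the K-axiom yields O(submit_permit).
Premises 1, 6 do not contribute to this derivation.
So O(submit_permit) follows.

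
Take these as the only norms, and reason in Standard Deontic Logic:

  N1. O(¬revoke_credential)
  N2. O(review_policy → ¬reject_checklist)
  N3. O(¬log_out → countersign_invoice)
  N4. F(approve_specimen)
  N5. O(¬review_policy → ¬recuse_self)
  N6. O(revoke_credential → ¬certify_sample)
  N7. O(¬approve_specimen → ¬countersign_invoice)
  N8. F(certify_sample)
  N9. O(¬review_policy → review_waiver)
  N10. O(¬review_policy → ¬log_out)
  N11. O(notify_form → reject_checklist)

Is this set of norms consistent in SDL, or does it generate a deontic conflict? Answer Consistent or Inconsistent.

Consistent

Premise 6 is O(revoke_credential → ¬certify_sample); even if O(¬certify_sample) held, inferring O(revoke_credential) would be affirming the consequent — invalid.
So O(revoke_credential) is not derivable, and the apparent clash with O(¬revoke_credential) does not arise.
A world satisfying every obligation exists (e.g. approve_specimen=false, certify_sample=false, countersign_invoice=false, log_out=true, notify_form=false, recuse_self=false, reject_checklist=false, review_policy=true, review_waiver=false, revoke_credential=false); no atom is both obligatory and forbidden, so the set is consistent.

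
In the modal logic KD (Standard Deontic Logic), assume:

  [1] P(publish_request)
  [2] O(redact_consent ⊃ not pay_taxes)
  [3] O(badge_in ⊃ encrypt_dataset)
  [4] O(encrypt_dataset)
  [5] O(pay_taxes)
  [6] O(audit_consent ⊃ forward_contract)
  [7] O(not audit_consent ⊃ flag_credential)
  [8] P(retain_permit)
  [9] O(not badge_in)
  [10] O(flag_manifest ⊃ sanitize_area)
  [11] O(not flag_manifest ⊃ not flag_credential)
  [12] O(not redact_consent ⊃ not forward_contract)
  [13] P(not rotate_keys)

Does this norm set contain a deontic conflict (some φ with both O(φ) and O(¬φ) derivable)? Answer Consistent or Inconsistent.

Premise 3 is O(badge_in ⊃ encrypt_dataset); even if O(encrypt_dataset) held, inferring O(badge_in) would be affirming the consequent — invalid.
So O(badge_in) is not derivable, and the apparent clash with O(not badge_in) does not arise.
A world satisfying every obligation exists (e.g. audit_consent=false, badge_in=false, encrypt_dataset=true, flag_credential=true, flag_manifest=true, forward_contract=false, pay_taxes=true, publish_request=false, redact_consent=false, retain_permit=false, rotate_keys=false, sanitize_area=true); no atom is both obligatory and forbidden, so the set is consistent.

Consistent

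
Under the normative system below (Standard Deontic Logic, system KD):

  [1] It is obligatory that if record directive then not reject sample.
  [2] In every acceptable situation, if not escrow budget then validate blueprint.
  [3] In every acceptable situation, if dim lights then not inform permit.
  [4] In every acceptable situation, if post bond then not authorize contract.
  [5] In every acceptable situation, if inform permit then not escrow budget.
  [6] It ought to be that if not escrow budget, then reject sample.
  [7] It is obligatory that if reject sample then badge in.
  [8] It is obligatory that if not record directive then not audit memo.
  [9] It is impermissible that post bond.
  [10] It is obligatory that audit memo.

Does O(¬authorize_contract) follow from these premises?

No

Premise 4 is O(post_bond → ¬authorize_contract), but O(post_bond) is not derivable from the premises, so it does not yield O(¬authorize_contract).
No other premise forces O(¬authorize_contract). An ideal world satisfying every premise can still have ¬authorize_contract false, so O(¬authorize_contract) is not derivable.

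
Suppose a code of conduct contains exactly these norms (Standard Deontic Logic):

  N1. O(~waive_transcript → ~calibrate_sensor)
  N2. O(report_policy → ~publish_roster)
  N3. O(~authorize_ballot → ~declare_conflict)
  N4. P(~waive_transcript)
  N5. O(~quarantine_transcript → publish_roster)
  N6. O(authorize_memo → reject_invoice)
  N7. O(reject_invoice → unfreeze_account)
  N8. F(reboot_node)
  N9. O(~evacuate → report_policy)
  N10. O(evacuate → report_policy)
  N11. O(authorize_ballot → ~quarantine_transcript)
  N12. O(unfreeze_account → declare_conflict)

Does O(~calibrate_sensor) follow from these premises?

No

Premise 1 is O(~waive_transcript → ~calibrate_sensor), but O(~waive_transcript) is not derivable from the premises (the permission P(~waive_transcript) asserts only ~O(waive_transcript), not O(~waive_transcript)), so it does not yield O(~calibrate_sensor).
No other premise forces O(~calibrate_sensor). An ideal world satisfying every premise can still have ~calibrate_sensor false, so O(~calibrate_sensor) is not derivable.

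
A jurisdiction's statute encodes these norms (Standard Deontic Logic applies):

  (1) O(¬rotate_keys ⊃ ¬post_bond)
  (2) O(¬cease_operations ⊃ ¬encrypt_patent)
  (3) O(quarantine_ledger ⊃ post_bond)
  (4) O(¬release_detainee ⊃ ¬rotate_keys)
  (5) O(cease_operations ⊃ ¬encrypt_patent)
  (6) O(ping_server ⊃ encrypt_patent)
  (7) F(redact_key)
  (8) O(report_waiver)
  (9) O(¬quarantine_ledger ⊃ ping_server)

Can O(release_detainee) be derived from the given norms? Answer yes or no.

Premises 2 and 5 cover both cases: O(¬cease_operations ⊃ ¬encrypt_patent) and O(cease_operations ⊃ ¬encrypt_patent). Since ¬cease_operations ∨ cease_operations is a tautology, O(¬encrypt_patent) follows.
Premise 6, O(ping_server ⊃ encrypt_patent), contraposes to O(¬encrypt_patent ⊃ ¬ping_server); with O(¬encrypt_patent) we get O(¬ping_server).
Premise 9, O(¬quarantine_ledger ⊃ ping_server), contraposes to O(¬ping_server ⊃ quarantine_ledger); with O(¬ping_server) we get O(quarantine_ledger).
Premise 3 is O(quarantine_ledger ⊃ post_bond); since O(quarantine_ledger), deontic closure gives O(post_bond).
The contrapositive of premise 1 (O(¬rotate_keys ⊃ ¬post_bond)) is O(post_bond ⊃ rotate_keys), and O(post_bond) is already established, so O(rotate_keys).
Premise 4, O(¬release_detainee ⊃ ¬rotate_keys), contraposes to O(rotate_keys ⊃ release_detainee); with O(rotate_keys) we get O(release_detainee).
Premises 7, 8 do not contribute to this derivation.
So O(release_detainee) follows.

Yes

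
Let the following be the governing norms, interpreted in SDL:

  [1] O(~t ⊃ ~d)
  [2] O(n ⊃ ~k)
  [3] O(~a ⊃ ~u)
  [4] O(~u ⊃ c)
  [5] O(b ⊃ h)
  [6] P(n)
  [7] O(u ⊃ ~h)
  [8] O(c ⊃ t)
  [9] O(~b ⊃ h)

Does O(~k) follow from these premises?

Premise 2 is O(n ⊃ ~k), but O(n) is not derivable from the premises (the permission P(n) asserts only ~O(~n), not O(n)), so it does not yield O(~k).
No other premise forces O(~k). An ideal world satisfying every premise can still have ~k false, so O(~k) is not derivable.

No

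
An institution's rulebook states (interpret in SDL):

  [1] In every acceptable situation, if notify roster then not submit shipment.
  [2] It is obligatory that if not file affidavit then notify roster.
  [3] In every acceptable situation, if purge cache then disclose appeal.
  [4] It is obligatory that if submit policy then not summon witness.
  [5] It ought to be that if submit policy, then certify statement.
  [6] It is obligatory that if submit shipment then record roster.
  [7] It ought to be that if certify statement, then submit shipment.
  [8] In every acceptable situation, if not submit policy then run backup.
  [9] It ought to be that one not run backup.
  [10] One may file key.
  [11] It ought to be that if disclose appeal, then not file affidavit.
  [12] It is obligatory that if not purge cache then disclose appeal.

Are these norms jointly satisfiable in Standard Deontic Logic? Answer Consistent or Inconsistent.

Inconsistent

Premises 12 and 3 cover both cases: O(¬purge_cache → disclose_appeal) and O(purge_cache → disclose_appeal). Since ¬purge_cache ∨ purge_cache is a tautology, O(disclose_appeal) follows.
Premise 11 is O(disclose_appeal → ¬file_affidavit); since O(disclose_appeal), deontic closure gives O(¬file_affidavit).
With premise 2, O(¬file_affidavit → notify_roster), the K-axiom yields O(notify_roster).
From O(notify_roster) and premise 1, O(notify_roster → ¬submit_shipment), we obtain O(¬submit_shipment).
The contrapositive of premise 7 (O(certify_statement → submit_shipment)) is O(¬submit_shipment → ¬certify_statement), and O(¬submit_shipment) is already established, so O(¬certify_statement).
Premise 5, O(submit_policy → certify_statement), contraposes to O(¬certify_statement → ¬submit_policy); with O(¬certify_statement) we get O(¬submit_policy).
Premise 8 is O(¬submit_policy → run_backup); since O(¬submit_policy), deontic closure gives O(run_backup).
Yet premise 9 states O(¬run_backup).
We now have both O(run_backup) and O(¬run_backup) — run_backup is simultaneously obligatory and forbidden, violating the D-axiom.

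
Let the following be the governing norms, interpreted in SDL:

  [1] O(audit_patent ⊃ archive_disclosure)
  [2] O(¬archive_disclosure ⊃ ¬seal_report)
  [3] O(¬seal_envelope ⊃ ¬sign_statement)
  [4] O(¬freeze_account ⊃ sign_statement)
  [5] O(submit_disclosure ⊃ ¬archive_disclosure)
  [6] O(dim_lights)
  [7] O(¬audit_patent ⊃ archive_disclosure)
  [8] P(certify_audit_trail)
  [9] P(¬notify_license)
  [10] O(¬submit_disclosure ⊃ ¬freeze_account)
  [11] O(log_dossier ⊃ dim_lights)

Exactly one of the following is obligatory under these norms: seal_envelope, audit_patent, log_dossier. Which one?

Premises 7 and 1 cover both cases: O(¬audit_patent ⊃ archive_disclosure) and O(audit_patent ⊃ archive_disclosure). Since ¬audit_patent ∨ audit_patent is a tautology, O(archive_disclosure) follows.
Premise 5, O(submit_disclosure ⊃ ¬archive_disclosure), contraposes to O(archive_disclosure ⊃ ¬submit_disclosure); with O(archive_disclosure) we get O(¬submit_disclosure).
From O(¬submit_disclosure) and premise 10, O(¬submit_disclosure ⊃ ¬freeze_account), we obtain O(¬freeze_account).
Premise 4 is O(¬freeze_account ⊃ sign_statement); since O(¬freeze_account), deontic closure gives O(sign_statement).
Premise 3, O(¬seal_envelope ⊃ ¬sign_statement), contraposes to O(sign_statement ⊃ seal_envelope); with O(sign_statement) we get O(seal_envelope).
So O(seal_envelope) holds — seal_envelope is obligatory. None of the other listed options is made obligatory by any chain of premises.

seal_envelope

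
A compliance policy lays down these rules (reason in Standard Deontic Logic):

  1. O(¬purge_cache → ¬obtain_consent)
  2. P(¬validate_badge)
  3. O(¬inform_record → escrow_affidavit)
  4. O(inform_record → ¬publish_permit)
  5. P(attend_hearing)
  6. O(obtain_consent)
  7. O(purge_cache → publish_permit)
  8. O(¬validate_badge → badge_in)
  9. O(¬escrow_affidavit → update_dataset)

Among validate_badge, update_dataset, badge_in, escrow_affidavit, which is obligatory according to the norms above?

escrow_affidavit

Premise 6 gives O(obtain_consent).
Premise 1, O(¬purge_cache → ¬obtain_consent), contraposes to O(obtain_consent → purge_cache); with O(obtain_consent) we get O(purge_cache).
With premise 7, O(purge_cache → publish_permit), the K-axiom yields O(publish_permit).
The contrapositive of premise 4 (O(inform_record → ¬publish_permit)) is O(publish_permit → ¬inform_record), and O(publish_permit) is already established, so O(¬inform_record).
With premise 3, O(¬inform_record → escrow_affidavit), the K-axiom yields O(escrow_affidavit).
So O(escrow_affidavit) holds — escrow_affidavit is obligatory. None of the other listed options is made obligatory by any chain of premises.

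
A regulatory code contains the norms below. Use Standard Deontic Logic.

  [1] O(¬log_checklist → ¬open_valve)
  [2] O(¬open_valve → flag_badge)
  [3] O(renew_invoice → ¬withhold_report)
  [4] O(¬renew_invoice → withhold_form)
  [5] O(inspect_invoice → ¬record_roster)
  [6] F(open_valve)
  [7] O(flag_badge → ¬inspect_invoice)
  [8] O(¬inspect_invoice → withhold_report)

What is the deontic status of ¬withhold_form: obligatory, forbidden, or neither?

F(open_valve) at premise 6 means O(¬open_valve).
Premise 2 is O(¬open_valve → flag_badge); since O(¬open_valve), deontic closure gives O(flag_badge).
Premise 7 is O(flag_badge → ¬inspect_invoice); since O(flag_badge), deontic closure gives O(¬inspect_invoice).
With premise 8, O(¬inspect_invoice → withhold_report), the K-axiom yields O(withhold_report).
Premise 3 is O(renew_invoice → ¬withhold_report); contrapositively O(withhold_report → ¬renew_invoice). Since O(withhold_report) holds, K gives O(¬renew_invoice).
Premise 4 is O(¬renew_invoice → withhold_form); since O(¬renew_invoice), deontic closure gives O(withhold_form).
Premises 1, 5 do not contribute to this derivation.
Thus O(withhold_form), which is F(¬withhold_form): ¬withhold_form is forbidden.

Forbidden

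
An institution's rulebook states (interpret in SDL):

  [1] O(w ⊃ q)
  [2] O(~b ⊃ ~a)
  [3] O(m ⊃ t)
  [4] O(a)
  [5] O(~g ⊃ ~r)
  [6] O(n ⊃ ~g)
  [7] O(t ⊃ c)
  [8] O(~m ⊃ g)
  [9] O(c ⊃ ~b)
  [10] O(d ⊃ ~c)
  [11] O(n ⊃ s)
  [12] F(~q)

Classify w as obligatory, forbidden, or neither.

Premise 1 is O(w ⊃ q); even if O(q) held, inferring O(w) would be affirming the consequent — invalid.
No premise or chain of K-axiom applications forces O(w), and none forces O(~w). So w is neither obligatory nor forbidden under these norms.

Neither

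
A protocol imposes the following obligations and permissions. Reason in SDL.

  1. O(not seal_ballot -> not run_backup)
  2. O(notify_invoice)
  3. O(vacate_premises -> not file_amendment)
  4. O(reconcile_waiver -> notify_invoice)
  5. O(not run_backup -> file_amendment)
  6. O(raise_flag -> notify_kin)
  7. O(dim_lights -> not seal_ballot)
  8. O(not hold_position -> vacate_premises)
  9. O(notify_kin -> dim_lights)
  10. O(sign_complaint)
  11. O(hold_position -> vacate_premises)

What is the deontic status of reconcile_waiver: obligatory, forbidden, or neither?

Neither

Premise 4 is O(reconcile_waiver -> notify_invoice); even if O(notify_invoice) held, inferring O(reconcile_waiver) would be affirming the consequent — invalid.
No premise or chain of K-axiom applications forces O(reconcile_waiver), and none forces O(not reconcile_waiver). So reconcile_waiver is neither obligatory nor forbidden under these norms.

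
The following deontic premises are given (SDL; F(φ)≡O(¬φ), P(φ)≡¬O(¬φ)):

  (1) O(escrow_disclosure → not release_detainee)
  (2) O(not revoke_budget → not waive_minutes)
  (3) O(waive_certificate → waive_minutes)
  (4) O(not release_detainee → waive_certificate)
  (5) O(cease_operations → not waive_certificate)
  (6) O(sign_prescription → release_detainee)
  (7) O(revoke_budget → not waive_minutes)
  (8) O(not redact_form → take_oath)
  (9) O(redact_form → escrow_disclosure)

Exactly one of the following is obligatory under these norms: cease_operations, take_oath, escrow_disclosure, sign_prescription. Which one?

Premises 2 and 7 are O(not revoke_budget → not waive_minutes) and O(revoke_budget → not waive_minutes); every ideal world satisfies not revoke_budget or revoke_budget, so in either case not waive_minutes holds — hence O(not waive_minutes).
Premise 3 is O(waive_certificate → waive_minutes); contrapositively O(not waive_minutes → not waive_certificate). Since O(not waive_minutes) holds, K gives O(not waive_certificate).
The contrapositive of premise 4 (O(not release_detainee → waive_certificate)) is O(not waive_certificate → release_detainee), and O(not waive_certificate) is already established, so O(release_detainee).
The contrapositive of premise 1 (O(escrow_disclosure → not release_detainee)) is O(release_detainee → not escrow_disclosure), and O(release_detainee) is already established, so O(not escrow_disclosure).
The contrapositive of premise 9 (O(redact_form → escrow_disclosure)) is O(not escrow_disclosure → not redact_form), and O(not escrow_disclosure) is already established, so O(not redact_form).
Premise 8 is O(not redact_form → take_oath); since O(not redact_form), deontic closure gives O(take_oath).
So O(take_oath) holds — take_oath is obligatory. None of the other listed options is made obligatory by any chain of premises.

take_oath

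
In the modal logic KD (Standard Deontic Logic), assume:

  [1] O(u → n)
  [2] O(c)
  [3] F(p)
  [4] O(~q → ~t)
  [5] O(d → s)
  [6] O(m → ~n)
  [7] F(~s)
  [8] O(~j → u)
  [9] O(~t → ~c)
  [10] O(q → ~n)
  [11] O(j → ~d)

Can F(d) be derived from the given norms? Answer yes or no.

Yes

From premise 2 we have O(c).
Premise 9, O(~t → ~c), contraposes to O(c → t); with O(c) we get O(t).
The contrapositive of premise 4 (O(~q → ~t)) is O(t → q), and O(t) is already established, so O(q).
Applying K to premise 10 (O(q → ~n)) and O(q) yields O(~n).
Premise 1 is O(u → n); contrapositively O(~n → ~u). Since O(~n) holds, K gives O(~u).
The contrapositive of premise 8 (O(~j → u)) is O(~u → j), and O(~u) is already established, so O(j).
With premise 11, O(j → ~d), the K-axiom yields O(~d).
Premises 3, 5, 6, 7 do not contribute to this derivation.
So O(~d) holds, i.e. F(d). The claim follows.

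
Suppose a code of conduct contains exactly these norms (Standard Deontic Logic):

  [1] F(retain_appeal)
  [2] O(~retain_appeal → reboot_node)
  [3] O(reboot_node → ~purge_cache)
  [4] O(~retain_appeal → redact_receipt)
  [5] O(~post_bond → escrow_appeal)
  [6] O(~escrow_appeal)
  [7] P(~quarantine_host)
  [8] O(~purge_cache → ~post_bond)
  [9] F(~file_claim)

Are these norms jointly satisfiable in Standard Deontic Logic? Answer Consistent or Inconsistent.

Inconsistent

From premise 6 we have O(~escrow_appeal).
Premise 5 is O(~post_bond → escrow_appeal); contrapositively O(~escrow_appeal → post_bond). Since O(~escrow_appeal) holds, K gives O(post_bond).
Premise 8, O(~purge_cache → ~post_bond), contraposes to O(post_bond → purge_cache); with O(post_bond) we get O(purge_cache).
Premise 3, O(reboot_node → ~purge_cache), contraposes to O(purge_cache → ~reboot_node); with O(purge_cache) we get O(~reboot_node).
The contrapositive of premise 2 (O(~retain_appeal → reboot_node)) is O(~reboot_node → retain_appeal), and O(~reboot_node) is already established, so O(retain_appeal).
Yet premise 1 is F(retain_appeal), i.e. O(~retain_appeal).
We now have both O(retain_appeal) and O(~retain_appeal) — retain_appeal is simultaneously obligatory and forbidden, violating the D-axiom.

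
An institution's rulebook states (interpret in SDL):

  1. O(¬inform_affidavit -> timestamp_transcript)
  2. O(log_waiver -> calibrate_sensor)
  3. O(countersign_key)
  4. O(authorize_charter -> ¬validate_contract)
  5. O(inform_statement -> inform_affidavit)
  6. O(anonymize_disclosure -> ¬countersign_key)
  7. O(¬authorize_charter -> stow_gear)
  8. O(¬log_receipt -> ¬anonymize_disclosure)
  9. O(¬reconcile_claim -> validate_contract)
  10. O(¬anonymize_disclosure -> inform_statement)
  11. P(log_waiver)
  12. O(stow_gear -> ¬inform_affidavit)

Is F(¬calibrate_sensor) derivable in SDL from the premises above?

No

Premise 2 is O(log_waiver -> calibrate_sensor), but O(log_waiver) is not derivable from the premises (the permission P(log_waiver) asserts only ¬O(¬log_waiver), not O(log_waiver)), so it does not yield O(calibrate_sensor).
No other premise forces O(calibrate_sensor). An ideal world satisfying every premise can still have ¬calibrate_sensor true, so F(¬calibrate_sensor) is not derivable.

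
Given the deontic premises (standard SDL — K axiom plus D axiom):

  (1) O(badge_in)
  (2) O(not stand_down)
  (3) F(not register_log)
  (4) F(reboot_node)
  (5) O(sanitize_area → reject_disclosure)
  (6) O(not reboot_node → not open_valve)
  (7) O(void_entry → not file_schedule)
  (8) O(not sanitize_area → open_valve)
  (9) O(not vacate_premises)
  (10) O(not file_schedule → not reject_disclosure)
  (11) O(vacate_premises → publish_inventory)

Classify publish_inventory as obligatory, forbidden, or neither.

Premise 11 is O(vacate_premises → publish_inventory), but O(vacate_premises) is not derivable from the premises, so it does not yield O(publish_inventory).
No premise or chain of K-axiom applications forces O(publish_inventory), and none forces O(not publish_inventory). So publish_inventory is neither obligatory nor forbidden under these norms.

Neither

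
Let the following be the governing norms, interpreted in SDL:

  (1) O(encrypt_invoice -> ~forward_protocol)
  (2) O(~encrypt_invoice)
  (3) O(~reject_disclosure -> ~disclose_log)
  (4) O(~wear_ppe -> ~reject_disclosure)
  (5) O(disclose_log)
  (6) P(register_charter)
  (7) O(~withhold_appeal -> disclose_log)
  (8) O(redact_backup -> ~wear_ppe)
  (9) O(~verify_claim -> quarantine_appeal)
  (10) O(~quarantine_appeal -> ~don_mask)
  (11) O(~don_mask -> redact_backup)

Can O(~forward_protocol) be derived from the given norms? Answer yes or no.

Premise 1 is O(encrypt_invoice -> ~forward_protocol), but O(encrypt_invoice) is not derivable from the premises, so it does not yield O(~forward_protocol).
No other premise forces O(~forward_protocol). An ideal world satisfying every premise can still have ~forward_protocol false, so O(~forward_protocol) is not derivable.

No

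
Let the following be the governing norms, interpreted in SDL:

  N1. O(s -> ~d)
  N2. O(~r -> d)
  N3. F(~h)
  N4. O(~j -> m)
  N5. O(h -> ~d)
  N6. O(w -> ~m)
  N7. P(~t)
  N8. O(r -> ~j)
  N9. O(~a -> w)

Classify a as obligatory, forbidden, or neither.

Premise 3 is F(~h), i.e. O(h).
Applying K to premise 5 (O(h -> ~d)) and O(h) yields O(~d).
Premise 2 is O(~r -> d); contrapositively O(~d -> r). Since O(~d) holds, K gives O(r).
From O(r) and premise 8, O(r -> ~j), we obtain O(~j).
Premise 4 is O(~j -> m); since O(~j), deontic closure gives O(m).
The contrapositive of premise 6 (O(w -> ~m)) is O(m -> ~w), and O(m) is already established, so O(~w).
Premise 9, O(~a -> w), contraposes to O(~w -> a); with O(~w) we get O(a).
Premises 1, 7 do not contribute to this derivation.
Hence a is obligatory.

Obligatory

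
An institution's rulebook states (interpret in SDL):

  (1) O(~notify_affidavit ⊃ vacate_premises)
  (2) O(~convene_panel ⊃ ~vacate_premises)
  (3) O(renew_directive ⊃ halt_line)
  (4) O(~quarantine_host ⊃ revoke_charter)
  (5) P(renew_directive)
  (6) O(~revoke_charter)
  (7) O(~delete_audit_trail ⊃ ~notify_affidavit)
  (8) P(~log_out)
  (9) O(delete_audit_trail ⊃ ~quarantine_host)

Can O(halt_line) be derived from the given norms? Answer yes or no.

Premise 3 is O(renew_directive ⊃ halt_line), but O(renew_directive) is not derivable from the premises (the permission P(renew_directive) asserts only ~O(~renew_directive), not O(renew_directive)), so it does not yield O(halt_line).
No other premise forces O(halt_line). An ideal world satisfying every premise can still have halt_line false, so O(halt_line) is not derivable.

No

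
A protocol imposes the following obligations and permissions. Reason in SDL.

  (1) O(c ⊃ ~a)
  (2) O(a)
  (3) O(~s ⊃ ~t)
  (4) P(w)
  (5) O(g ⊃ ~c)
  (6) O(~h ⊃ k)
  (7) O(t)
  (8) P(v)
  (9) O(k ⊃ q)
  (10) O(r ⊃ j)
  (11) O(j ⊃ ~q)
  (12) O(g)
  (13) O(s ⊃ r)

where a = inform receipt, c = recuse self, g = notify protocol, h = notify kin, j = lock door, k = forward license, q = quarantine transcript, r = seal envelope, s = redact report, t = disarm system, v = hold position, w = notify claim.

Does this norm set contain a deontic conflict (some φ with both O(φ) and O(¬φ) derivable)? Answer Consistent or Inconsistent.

Premise 1 is O(c ⊃ ~a), but O(c) is not derivable from the premises, so it does not yield O(~a).
So O(~a) is not derivable, and the apparent clash with O(a) does not arise.
A world satisfying every obligation exists (e.g. a=true, c=false, g=true, h=true, j=true, k=false, q=false, r=true, s=true, t=true, v=false, w=false); no atom is both obligatory and forbidden, so the set is consistent.

Consistent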